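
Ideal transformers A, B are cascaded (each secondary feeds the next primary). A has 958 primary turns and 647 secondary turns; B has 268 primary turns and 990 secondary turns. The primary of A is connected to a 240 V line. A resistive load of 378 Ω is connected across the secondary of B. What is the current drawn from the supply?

I_supply ≈ 3.95 A

After A: V = 240.00 × 647/958 = 162.09 V.
After B: V = 162.09 × 990/268 = 598.76 V.
I_load = 598.76/378 = 1.5840 A, so P_out = 598.76 × 1.5840 = 948.44 W.
All ideal ⇒ P_in = P_out, so I_supply = 948.44/240 = 3.95 A.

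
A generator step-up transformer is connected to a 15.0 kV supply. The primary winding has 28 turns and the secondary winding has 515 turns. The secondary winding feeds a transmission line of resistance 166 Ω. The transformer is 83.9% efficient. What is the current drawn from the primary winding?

V_s = 15000 × 515/28 = 275890 V.
I_s = V_s/R = 275890/166 = 1662.0 A.
P_out = V_s I_s = 275890 × 1662.0 = 4.5854×10^8 W.
P_in = P_out/η = 4.5854×10^8/0.839 = 5.4653×10^8 W.
I_p = P_in/V_p = 5.4653×10^8/15000 = 36400 A.

I_p ≈ 36400 A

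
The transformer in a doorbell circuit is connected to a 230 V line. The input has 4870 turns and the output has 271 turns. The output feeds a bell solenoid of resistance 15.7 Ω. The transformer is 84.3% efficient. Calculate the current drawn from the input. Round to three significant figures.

V_out = 230 × 271/4870 = 12.799 V.
I_out = V_out/R = 12.799/15.7 = 0.81521 A.
P_out = V_out I_out = 12.799 × 0.81521 = 10.434 W.
P_in = P_out/η = 10.434/0.843 = 12.377 W.
I_in = P_in/V_in = 12.377/230 = 0.0538 A.

I_in ≈ 0.0538 A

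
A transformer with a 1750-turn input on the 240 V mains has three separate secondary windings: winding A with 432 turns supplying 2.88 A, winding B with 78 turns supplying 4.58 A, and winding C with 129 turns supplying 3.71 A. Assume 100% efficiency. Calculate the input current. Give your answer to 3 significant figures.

V_A = 240 × 432/1750 = 59.246 V; V_B = 240 × 78/1750 = 10.697 V; V_C = 240 × 129/1750 = 17.691 V.
P_out = V_A I_A + V_B I_B + V_C I_C = 59.246×2.88 + 10.697×4.58 + 17.691×3.71 = 170.63 + 48.993 + 65.635 = 285.26 W.
Ideal ⇒ P_in = P_out, so I_in = P_out/V_in = 285.26/240 = 1.19 A.

I_in ≈ 1.19 A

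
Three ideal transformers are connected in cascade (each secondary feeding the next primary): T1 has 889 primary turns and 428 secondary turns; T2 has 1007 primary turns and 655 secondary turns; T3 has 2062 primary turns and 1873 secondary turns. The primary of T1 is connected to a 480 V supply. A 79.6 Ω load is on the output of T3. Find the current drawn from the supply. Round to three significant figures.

I_supply ≈ 0.488 A

Secondary of T1: V = 480.00 × 428/889 = 231.09 V.
Secondary of T2: V = 231.09 × 655/1007 = 150.31 V.
Secondary of T3: V = 150.31 × 1873/2062 = 136.54 V.
I_load = 136.54/79.6 = 1.7153 A, so P_out = 136.54 × 1.7153 = 234.19 W.
All ideal ⇒ P_in = P_out, so I_supply = 234.19/480 = 0.488 A.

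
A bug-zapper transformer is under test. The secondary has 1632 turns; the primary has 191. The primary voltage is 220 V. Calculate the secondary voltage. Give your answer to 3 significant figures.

V_s/V_p = N_s/N_p, so V_s = 220 × 1632/191 = 1880 V.

V_s ≈ 1880 V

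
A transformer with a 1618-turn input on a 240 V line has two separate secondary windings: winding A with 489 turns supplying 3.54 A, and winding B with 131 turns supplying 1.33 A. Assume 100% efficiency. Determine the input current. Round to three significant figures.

V_A = 240 × 489/1618 = 72.534 V; V_B = 240 × 131/1618 = 19.431 V.
P_out = V_A I_A + V_B I_B = 72.534×3.54 + 19.431×1.33 = 256.77 + 25.844 = 282.61 W.
Ideal ⇒ P_in = P_out, so I_in = P_out/V_in = 282.61/240 = 1.18 A.

I_in ≈ 1.18 A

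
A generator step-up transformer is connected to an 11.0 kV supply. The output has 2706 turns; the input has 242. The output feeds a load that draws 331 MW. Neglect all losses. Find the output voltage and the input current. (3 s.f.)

V_out ≈ 123000 V, I_in ≈ 30100 A

V_out = V_in × N_out/N_in = 11000 × 2706/242 = 123000 V.
I_out = P/V_out = 3.31×10^8/123000 = 2691.1 A.
I_in = I_out × N_out/N_in = 2691.1 × 2706/242 = 30100 A.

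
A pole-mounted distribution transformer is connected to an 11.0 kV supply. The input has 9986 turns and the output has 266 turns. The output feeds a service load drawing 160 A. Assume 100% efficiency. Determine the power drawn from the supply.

P ≈ 46900 W

I_in = I_out × N_out/N_in = 160 × 266/9986 = 4.2620 A.
P = V_in I_in = 11000 × 4.2620 = 46900 W.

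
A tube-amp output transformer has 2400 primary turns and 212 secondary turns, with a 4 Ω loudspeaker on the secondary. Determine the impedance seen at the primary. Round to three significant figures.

Z_p ≈ 513 Ω

Z_p = (N_p/N_s)² × Z_s = (2400/212)² × 4 = 513 Ω.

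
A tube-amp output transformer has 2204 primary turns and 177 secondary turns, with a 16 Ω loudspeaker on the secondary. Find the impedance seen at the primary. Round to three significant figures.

Z_p ≈ 2480 Ω

Z_p = (N_p/N_s)² × Z_s = (2204/177)² × 16 = 2480 Ω.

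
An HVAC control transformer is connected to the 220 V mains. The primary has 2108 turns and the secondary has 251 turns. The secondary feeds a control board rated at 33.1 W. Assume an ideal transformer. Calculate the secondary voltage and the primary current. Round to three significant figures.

V_s = V_p × N_s/N_p = 220 × 251/2108 = 26.195 V.
I_s = P/V_s = 33.1/26.195 = 1.2636 A.
I_p = I_s × N_s/N_p = 1.2636 × 251/2108 = 0.150 A.

V_s ≈ 26.2 V, I_p ≈ 0.150 A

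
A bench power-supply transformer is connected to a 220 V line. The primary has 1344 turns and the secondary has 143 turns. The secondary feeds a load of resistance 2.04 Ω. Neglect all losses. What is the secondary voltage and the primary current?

V_s ≈ 23.4 V, I_p ≈ 1.22 A

V_s = V_p × N_s/N_p = 220 × 143/1344 = 23.408 V.
I_s = V_s/R = 23.408/2.04 = 11.474 A.
I_p = I_s × N_s/N_p = 11.474 × 143/1344 = 1.22 A.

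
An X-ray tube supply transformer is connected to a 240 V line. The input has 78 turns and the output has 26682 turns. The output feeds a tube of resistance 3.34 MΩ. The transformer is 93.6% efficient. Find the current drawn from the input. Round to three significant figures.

V_out = 240 × 26682/78 = 82098 V.
I_out = V_out/R = 82098/(3.34×10^6) = 0.024580 A.
P_out = V_out I_out = 82098 × 0.024580 = 2018.0 W.
P_in = P_out/η = 2018.0/0.936 = 2156.0 W.
I_in = P_in/V_in = 2156.0/240 = 8.98 A.

I_in ≈ 8.98 A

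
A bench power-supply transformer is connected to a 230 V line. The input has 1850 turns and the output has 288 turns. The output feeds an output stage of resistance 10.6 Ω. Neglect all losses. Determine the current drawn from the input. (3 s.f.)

I_in ≈ 0.526 A

V_out = V_in × N_out/N_in = 230 × 288/1850 = 35.805 V.
I_out = V_out/R = 35.805/10.6 = 3.3779 A.
For an ideal transformer I_in N_in = I_out N_out, so I_in = 3.3779 × 288/1850 = 0.526 A.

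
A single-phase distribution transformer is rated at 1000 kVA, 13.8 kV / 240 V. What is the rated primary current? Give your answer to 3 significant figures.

I_p = S/V_p = 1000000/13800 = 72.5 A.

I_p ≈ 72.5 A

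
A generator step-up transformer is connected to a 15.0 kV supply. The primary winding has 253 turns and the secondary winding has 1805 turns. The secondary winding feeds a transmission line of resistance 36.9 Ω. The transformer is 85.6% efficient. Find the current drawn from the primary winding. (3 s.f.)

I_p ≈ 24200 A

V_s = 15000 × 1805/253 = 107020 V.
I_s = V_s/R = 107020/36.9 = 2900.2 A.
P_out = V_s I_s = 107020 × 2900.2 = 3.1036×10^8 W.
P_in = P_out/η = 3.1036×10^8/0.856 = 3.6257×10^8 W.
I_p = P_in/V_p = 3.6257×10^8/15000 = 24200 A.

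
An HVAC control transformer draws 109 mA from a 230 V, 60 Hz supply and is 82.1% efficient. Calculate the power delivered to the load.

P_out ≈ 20.6 W

P_in = V_in I_in = 230 × 0.109 = 25.070 W.
P_out = η P_in = 0.821 × 25.070 = 20.6 W.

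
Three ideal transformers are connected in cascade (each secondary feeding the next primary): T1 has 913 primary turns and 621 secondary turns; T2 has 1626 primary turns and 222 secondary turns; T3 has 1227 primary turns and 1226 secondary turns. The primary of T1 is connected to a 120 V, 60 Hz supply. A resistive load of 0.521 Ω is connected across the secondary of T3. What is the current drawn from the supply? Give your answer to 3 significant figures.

I_supply ≈ 1.98 A

Secondary of T1: V = 120.00 × 621/913 = 81.621 V.
Secondary of T2: V = 81.621 × 222/1626 = 11.144 V.
Secondary of T3: V = 11.144 × 1226/1227 = 11.135 V.
I_load = 11.135/0.521 = 21.372 A, so P_out = 11.135 × 21.372 = 237.97 W.
All ideal ⇒ P_in = P_out, so I_supply = 237.97/120 = 1.98 A.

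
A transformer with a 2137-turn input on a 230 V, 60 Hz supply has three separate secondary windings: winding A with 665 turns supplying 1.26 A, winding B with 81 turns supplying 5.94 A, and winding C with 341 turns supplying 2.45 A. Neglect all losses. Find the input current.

I_in ≈ 1.01 A

V_A = 230 × 665/2137 = 71.572 V; V_B = 230 × 81/2137 = 8.7178 V; V_C = 230 × 341/2137 = 36.701 V.
P_out = V_A I_A + V_B I_B + V_C I_C = 71.572×1.26 + 8.7178×5.94 + 36.701×2.45 = 90.181 + 51.784 + 89.917 = 231.88 W.
Ideal ⇒ P_in = P_out, so I_in = P_out/V_in = 231.88/230 = 1.01 A.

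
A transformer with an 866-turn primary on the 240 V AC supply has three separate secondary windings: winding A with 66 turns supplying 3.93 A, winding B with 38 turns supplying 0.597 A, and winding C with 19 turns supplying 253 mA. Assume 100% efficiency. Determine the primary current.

I_p ≈ 0.331 A

V_A = 240 × 66/866 = 18.291 V; V_B = 240 × 38/866 = 10.531 V; V_C = 240 × 19/866 = 5.2656 V.
P_out = V_A I_A + V_B I_B + V_C I_C = 18.291×3.93 + 10.531×0.597 + 5.2656×0.253 = 71.884 + 6.2871 + 1.3322 = 79.503 W.
Ideal ⇒ P_in = P_out, so I_p = P_out/V_p = 79.503/240 = 0.331 A.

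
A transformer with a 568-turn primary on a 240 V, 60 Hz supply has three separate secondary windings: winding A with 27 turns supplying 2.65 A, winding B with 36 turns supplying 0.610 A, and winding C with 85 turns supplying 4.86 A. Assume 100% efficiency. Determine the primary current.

V_A = 240 × 27/568 = 11.408 V; V_B = 240 × 36/568 = 15.211 V; V_C = 240 × 85/568 = 35.915 V.
P_out = V_A I_A + V_B I_B + V_C I_C = 11.408×2.65 + 15.211×0.610 + 35.915×4.86 = 30.232 + 9.2789 + 174.55 = 214.06 W.
Ideal ⇒ P_in = P_out, so I_p = P_out/V_p = 214.06/240 = 0.892 A.

I_p ≈ 0.892 A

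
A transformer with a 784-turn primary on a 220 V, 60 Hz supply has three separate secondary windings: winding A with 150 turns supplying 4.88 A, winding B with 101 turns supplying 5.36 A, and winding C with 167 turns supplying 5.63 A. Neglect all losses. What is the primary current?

I_p ≈ 2.82 A

V_A = 220 × 150/784 = 42.092 V; V_B = 220 × 101/784 = 28.342 V; V_C = 220 × 167/784 = 46.862 V.
P_out = V_A I_A + V_B I_B + V_C I_C = 42.092×4.88 + 28.342×5.36 + 46.862×5.63 = 205.41 + 151.91 + 263.83 = 621.15 W.
Ideal ⇒ P_in = P_out, so I_p = P_out/V_p = 621.15/220 = 2.82 A.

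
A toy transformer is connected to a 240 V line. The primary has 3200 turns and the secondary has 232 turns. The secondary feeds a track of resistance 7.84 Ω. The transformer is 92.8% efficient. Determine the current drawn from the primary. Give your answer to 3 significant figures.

I_p ≈ 0.173 A

V_s = 240 × 232/3200 = 17.400 V.
I_s = V_s/R = 17.400/7.84 = 2.2194 A.
P_out = V_s I_s = 17.400 × 2.2194 = 38.617 W.
P_in = P_out/η = 38.617/0.928 = 41.614 W.
I_p = P_in/V_p = 41.614/240 = 0.173 A.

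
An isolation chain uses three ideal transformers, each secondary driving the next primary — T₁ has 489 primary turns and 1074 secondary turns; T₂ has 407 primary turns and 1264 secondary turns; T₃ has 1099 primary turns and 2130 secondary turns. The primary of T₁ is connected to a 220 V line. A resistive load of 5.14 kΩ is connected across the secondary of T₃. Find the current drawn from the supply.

Secondary of T₁: V = 220.00 × 1074/489 = 483.19 V.
Secondary of T₂: V = 483.19 × 1264/407 = 1500.6 V.
Secondary of T₃: V = 1500.6 × 2130/1099 = 2908.4 V.
I_load = 2908.4/5140 = 0.56583 A, so P_out = 2908.4 × 0.56583 = 1645.7 W.
All ideal ⇒ P_in = P_out, so I_supply = 1645.7/220 = 7.48 A.

I_supply ≈ 7.48 A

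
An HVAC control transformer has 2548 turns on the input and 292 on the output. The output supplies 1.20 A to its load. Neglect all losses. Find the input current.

For an ideal transformer I_in/I_out = N_out/N_in, so I_in = 1.20 × 292/2548 = 0.138 A.

I_in ≈ 0.138 A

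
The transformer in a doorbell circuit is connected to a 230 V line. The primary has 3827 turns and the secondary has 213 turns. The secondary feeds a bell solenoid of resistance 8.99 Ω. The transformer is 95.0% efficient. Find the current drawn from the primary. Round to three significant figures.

V_s = 230 × 213/3827 = 12.801 V.
I_s = V_s/R = 12.801/8.99 = 1.4239 A.
P_out = V_s I_s = 12.801 × 1.4239 = 18.228 W.
P_in = P_out/η = 18.228/0.950 = 19.187 W.
I_p = P_in/V_p = 19.187/230 = 0.0834 A.

I_p ≈ 0.0834 A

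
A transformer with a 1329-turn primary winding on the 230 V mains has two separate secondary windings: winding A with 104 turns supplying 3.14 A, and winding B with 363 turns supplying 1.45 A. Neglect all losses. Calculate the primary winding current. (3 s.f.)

V_A = 230 × 104/1329 = 17.998 V; V_B = 230 × 363/1329 = 62.822 V.
P_out = V_A I_A + V_B I_B = 17.998×3.14 + 62.822×1.45 = 56.515 + 91.091 = 147.61 W.
Ideal ⇒ P_in = P_out, so I_p = P_out/V_p = 147.61/230 = 0.642 A.

I_p ≈ 0.642 A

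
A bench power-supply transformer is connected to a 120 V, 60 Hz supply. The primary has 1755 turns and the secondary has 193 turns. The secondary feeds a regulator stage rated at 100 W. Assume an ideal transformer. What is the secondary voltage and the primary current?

V_s ≈ 13.2 V, I_p ≈ 0.833 A

V_s = V_p × N_s/N_p = 120 × 193/1755 = 13.197 V.
I_s = P/V_s = 100/13.197 = 7.5777 A.
I_p = I_s × N_s/N_p = 7.5777 × 193/1755 = 0.833 A.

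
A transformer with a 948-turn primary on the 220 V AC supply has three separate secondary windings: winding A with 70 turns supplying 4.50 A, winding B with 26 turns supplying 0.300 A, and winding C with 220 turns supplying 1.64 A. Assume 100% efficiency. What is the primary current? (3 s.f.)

I_p ≈ 0.721 A

V_A = 220 × 70/948 = 16.245 V; V_B = 220 × 26/948 = 6.0338 V; V_C = 220 × 220/948 = 51.055 V.
P_out = V_A I_A + V_B I_B + V_C I_C = 16.245×4.50 + 6.0338×0.300 + 51.055×1.64 = 73.101 + 1.8101 + 83.730 = 158.64 W.
Ideal ⇒ P_in = P_out, so I_p = P_out/V_p = 158.64/220 = 0.721 A.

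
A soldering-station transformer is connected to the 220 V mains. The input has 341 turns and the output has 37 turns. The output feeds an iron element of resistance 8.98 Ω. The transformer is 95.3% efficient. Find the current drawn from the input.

V_out = 220 × 37/341 = 23.871 V.
I_out = V_out/R = 23.871/8.98 = 2.6582 A.
P_out = V_out I_out = 23.871 × 2.6582 = 63.455 W.
P_in = P_out/η = 63.455/0.953 = 66.584 W.
I_in = P_in/V_in = 66.584/220 = 0.303 A.

I_in ≈ 0.303 A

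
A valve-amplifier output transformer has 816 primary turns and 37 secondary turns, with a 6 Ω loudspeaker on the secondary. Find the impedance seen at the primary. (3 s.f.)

Z_p = (N_p/N_s)² × Z_s = (816/37)² × 6 = 2920 Ω.

Z_p ≈ 2920 Ω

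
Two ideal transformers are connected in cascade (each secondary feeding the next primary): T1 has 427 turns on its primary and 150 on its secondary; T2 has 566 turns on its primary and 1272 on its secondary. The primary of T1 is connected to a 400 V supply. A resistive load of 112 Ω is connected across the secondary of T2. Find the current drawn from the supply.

I_supply ≈ 2.23 A

After T1: V = 400.00 × 150/427 = 140.52 V.
After T2: V = 140.52 × 1272/566 = 315.79 V.
I_load = 315.79/112 = 2.8195 A, so P_out = 315.79 × 2.8195 = 890.37 W.
All ideal ⇒ P_in = P_out, so I_supply = 890.37/400 = 2.23 A.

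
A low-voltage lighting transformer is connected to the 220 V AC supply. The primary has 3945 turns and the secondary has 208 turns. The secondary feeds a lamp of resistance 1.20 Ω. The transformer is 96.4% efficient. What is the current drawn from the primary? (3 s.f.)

V_s = 220 × 208/3945 = 11.599 V.
I_s = V_s/R = 11.599/1.20 = 9.6662 A.
P_out = V_s I_s = 11.599 × 9.6662 = 112.12 W.
P_in = P_out/η = 112.12/0.964 = 116.31 W.
I_p = P_in/V_p = 116.31/220 = 0.529 A.

I_p ≈ 0.529 A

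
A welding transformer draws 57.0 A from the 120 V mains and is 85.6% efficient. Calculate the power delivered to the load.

P_out ≈ 5860 W

P_in = V_in I_in = 120 × 57.0 = 6840.0 W.
P_out = η P_in = 0.856 × 6840.0 = 5860 W.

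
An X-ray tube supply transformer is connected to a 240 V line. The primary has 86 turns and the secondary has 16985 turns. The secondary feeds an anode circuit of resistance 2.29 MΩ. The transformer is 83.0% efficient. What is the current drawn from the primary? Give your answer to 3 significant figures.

I_p ≈ 4.93 A

V_s = 240 × 16985/86 = 47400 V.
I_s = V_s/R = 47400/(2.29×10^6) = 0.020699 A.
P_out = V_s I_s = 47400 × 0.020699 = 981.12 W.
P_in = P_out/η = 981.12/0.830 = 1182.1 W.
I_p = P_in/V_p = 1182.1/240 = 4.93 A.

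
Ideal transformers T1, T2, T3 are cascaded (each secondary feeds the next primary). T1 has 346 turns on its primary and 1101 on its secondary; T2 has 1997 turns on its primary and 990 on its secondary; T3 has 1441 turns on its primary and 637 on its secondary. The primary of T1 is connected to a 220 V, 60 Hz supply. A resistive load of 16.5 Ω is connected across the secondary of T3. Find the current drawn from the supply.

After T1: V = 220.00 × 1101/346 = 700.06 V.
After T2: V = 700.06 × 990/1997 = 347.05 V.
After T3: V = 347.05 × 637/1441 = 153.41 V.
I_load = 153.41/16.5 = 9.2979 A, so P_out = 153.41 × 9.2979 = 1426.4 W.
All ideal ⇒ P_in = P_out, so I_supply = 1426.4/220 = 6.48 A.

I_supply ≈ 6.48 A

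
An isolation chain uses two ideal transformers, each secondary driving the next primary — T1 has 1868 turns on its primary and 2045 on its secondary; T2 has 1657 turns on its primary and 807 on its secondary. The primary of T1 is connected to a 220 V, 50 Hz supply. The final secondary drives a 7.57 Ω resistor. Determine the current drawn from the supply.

Secondary of T1: V = 220.00 × 2045/1868 = 240.85 V.
Secondary of T2: V = 240.85 × 807/1657 = 117.30 V.
I_load = 117.30/7.57 = 15.495 A, so P_out = 117.30 × 15.495 = 1817.5 W.
All ideal ⇒ P_in = P_out, so I_supply = 1817.5/220 = 8.26 A.

I_supply ≈ 8.26 A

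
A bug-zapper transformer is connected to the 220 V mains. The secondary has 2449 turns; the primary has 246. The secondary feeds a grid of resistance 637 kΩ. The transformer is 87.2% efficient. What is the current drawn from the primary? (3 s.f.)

I_p ≈ 0.0393 A

V_s = 220 × 2449/246 = 2190.2 V.
I_s = V_s/R = 2190.2/637000 = 0.0034382 A.
P_out = V_s I_s = 2190.2 × 0.0034382 = 7.5303 W.
P_in = P_out/η = 7.5303/0.872 = 8.6357 W.
I_p = P_in/V_p = 8.6357/220 = 0.0393 A.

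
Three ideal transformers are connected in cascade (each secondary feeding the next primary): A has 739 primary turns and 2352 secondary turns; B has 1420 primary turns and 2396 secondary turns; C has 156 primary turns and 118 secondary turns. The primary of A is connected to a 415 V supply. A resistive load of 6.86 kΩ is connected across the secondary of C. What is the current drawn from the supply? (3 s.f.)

Secondary of A: V = 415.00 × 2352/739 = 1320.8 V.
Secondary of B: V = 1320.8 × 2396/1420 = 2228.6 V.
Secondary of C: V = 2228.6 × 118/156 = 1685.8 V.
I_load = 1685.8/6860 = 0.24574 A, so P_out = 1685.8 × 0.24574 = 414.26 W.
All ideal ⇒ P_in = P_out, so I_supply = 414.26/415 = 0.998 A.

I_supply ≈ 0.998 A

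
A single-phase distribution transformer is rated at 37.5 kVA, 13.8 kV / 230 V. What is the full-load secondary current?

I_s ≈ 163 A

I_s = S/V_s = 37500/230 = 163 A.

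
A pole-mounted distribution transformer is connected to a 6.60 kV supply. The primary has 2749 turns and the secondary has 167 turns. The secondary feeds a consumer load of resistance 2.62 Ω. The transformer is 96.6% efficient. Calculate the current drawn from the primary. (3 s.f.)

I_p ≈ 9.62 A

V_s = 6600 × 167/2749 = 400.95 V.
I_s = V_s/R = 400.95/2.62 = 153.03 A.
P_out = V_s I_s = 400.95 × 153.03 = 61358 W.
P_in = P_out/η = 61358/0.966 = 63517 W.
I_p = P_in/V_p = 63517/6600 = 9.62 A.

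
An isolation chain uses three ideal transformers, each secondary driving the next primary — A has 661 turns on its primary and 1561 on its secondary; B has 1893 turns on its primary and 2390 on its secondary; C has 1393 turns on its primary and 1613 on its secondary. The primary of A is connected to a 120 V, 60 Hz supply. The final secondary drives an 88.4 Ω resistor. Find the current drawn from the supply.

I_supply ≈ 16.2 A

After A: V = 120.00 × 1561/661 = 283.39 V.
After B: V = 283.39 × 2390/1893 = 357.79 V.
After C: V = 357.79 × 1613/1393 = 414.30 V.
I_load = 414.30/88.4 = 4.6866 A, so P_out = 414.30 × 4.6866 = 1941.7 W.
All ideal ⇒ P_in = P_out, so I_supply = 1941.7/120 = 16.2 A.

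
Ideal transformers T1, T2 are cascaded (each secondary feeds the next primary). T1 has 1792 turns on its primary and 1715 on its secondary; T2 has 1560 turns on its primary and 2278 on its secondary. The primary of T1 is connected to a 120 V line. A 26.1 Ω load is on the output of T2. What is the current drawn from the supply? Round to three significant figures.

After T1: V = 120.00 × 1715/1792 = 114.84 V.
After T2: V = 114.84 × 2278/1560 = 167.70 V.
I_load = 167.70/26.1 = 6.4253 A, so P_out = 167.70 × 6.4253 = 1077.5 W.
All ideal ⇒ P_in = P_out, so I_supply = 1077.5/120 = 8.98 A.

I_supply ≈ 8.98 A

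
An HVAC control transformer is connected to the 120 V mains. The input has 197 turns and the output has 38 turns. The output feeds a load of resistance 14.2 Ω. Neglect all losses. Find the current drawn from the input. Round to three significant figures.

V_out = V_in × N_out/N_in = 120 × 38/197 = 23.147 V.
I_out = V_out/R = 23.147/14.2 = 1.6301 A.
For an ideal transformer I_in N_in = I_out N_out, so I_in = 1.6301 × 38/197 = 0.314 A.

I_in ≈ 0.314 A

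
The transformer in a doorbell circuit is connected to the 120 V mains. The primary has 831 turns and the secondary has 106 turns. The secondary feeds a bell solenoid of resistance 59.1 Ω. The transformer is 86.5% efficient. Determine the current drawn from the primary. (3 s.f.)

I_p ≈ 0.0382 A

V_s = 120 × 106/831 = 15.307 V.
I_s = V_s/R = 15.307/59.1 = 0.25900 A.
P_out = V_s I_s = 15.307 × 0.25900 = 3.9645 W.
P_in = P_out/η = 3.9645/0.865 = 4.5832 W.
I_p = P_in/V_p = 4.5832/120 = 0.0382 A.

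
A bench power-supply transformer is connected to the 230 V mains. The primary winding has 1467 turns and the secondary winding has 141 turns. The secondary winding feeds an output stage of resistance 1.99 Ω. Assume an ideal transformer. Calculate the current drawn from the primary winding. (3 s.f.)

I_p ≈ 1.07 A

V_s = V_p × N_s/N_p = 230 × 141/1467 = 22.106 V.
I_s = V_s/R = 22.106/1.99 = 11.109 A.
For an ideal transformer I_p N_p = I_s N_s, so I_p = 11.109 × 141/1467 = 1.07 A.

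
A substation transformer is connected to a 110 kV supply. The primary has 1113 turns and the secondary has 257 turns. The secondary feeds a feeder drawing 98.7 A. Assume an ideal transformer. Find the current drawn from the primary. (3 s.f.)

For an ideal transformer I_p N_p = I_s N_s, so I_p = 98.7 × 257/1113 = 22.8 A.

I_p ≈ 22.8 A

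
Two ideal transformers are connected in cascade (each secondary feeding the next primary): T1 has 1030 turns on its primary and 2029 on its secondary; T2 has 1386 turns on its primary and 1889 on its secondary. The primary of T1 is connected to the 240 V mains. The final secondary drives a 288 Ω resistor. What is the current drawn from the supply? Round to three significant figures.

I_supply ≈ 6.01 A

Secondary of T1: V = 240.00 × 2029/1030 = 472.78 V.
Secondary of T2: V = 472.78 × 1889/1386 = 644.35 V.
I_load = 644.35/288 = 2.2373 A, so P_out = 644.35 × 2.2373 = 1441.6 W.
All ideal ⇒ P_in = P_out, so I_supply = 1441.6/240 = 6.01 A.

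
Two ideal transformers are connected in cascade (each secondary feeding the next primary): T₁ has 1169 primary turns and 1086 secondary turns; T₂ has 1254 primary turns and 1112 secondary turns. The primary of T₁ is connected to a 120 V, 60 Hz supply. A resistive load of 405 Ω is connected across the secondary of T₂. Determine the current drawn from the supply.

I_supply ≈ 0.201 A

Secondary of T₁: V = 120.00 × 1086/1169 = 111.48 V.
Secondary of T₂: V = 111.48 × 1112/1254 = 98.856 V.
I_load = 98.856/405 = 0.24409 A, so P_out = 98.856 × 0.24409 = 24.130 W.
All ideal ⇒ P_in = P_out, so I_supply = 24.130/120 = 0.201 A.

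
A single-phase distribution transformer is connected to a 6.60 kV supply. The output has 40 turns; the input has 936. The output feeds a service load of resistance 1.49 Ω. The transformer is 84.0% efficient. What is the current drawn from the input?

V_out = 6600 × 40/936 = 282.05 V.
I_out = V_out/R = 282.05/1.49 = 189.30 A.
P_out = V_out I_out = 282.05 × 189.30 = 53391 W.
P_in = P_out/η = 53391/0.840 = 63561 W.
I_in = P_in/V_in = 63561/6600 = 9.63 A.

I_in ≈ 9.63 A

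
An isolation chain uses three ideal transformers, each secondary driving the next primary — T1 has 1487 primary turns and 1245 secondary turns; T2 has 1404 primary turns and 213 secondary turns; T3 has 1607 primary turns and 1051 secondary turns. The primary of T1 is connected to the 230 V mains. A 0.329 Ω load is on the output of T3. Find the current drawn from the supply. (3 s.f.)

I_supply ≈ 4.82 A

Secondary of T1: V = 230.00 × 1245/1487 = 192.57 V.
Secondary of T2: V = 192.57 × 213/1404 = 29.215 V.
Secondary of T3: V = 29.215 × 1051/1607 = 19.107 V.
I_load = 19.107/0.329 = 58.075 A, so P_out = 19.107 × 58.075 = 1109.6 W.
All ideal ⇒ P_in = P_out, so I_supply = 1109.6/230 = 4.82 A.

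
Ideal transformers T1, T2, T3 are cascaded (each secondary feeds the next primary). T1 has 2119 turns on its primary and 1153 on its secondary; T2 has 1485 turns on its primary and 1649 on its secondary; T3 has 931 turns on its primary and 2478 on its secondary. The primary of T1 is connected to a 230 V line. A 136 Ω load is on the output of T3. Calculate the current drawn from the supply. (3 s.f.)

Secondary of T1: V = 230.00 × 1153/2119 = 125.15 V.
Secondary of T2: V = 125.15 × 1649/1485 = 138.97 V.
Secondary of T3: V = 138.97 × 2478/931 = 369.89 V.
I_load = 369.89/136 = 2.7198 A, so P_out = 369.89 × 2.7198 = 1006.0 W.
All ideal ⇒ P_in = P_out, so I_supply = 1006.0/230 = 4.37 A.

I_supply ≈ 4.37 A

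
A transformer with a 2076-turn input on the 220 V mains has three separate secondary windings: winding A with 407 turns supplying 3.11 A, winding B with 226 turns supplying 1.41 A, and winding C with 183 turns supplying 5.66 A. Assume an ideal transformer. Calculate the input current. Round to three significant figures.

I_in ≈ 1.26 A

V_A = 220 × 407/2076 = 43.131 V; V_B = 220 × 226/2076 = 23.950 V; V_C = 220 × 183/2076 = 19.393 V.
P_out = V_A I_A + V_B I_B + V_C I_C = 43.131×3.11 + 23.950×1.41 + 19.393×5.66 = 134.14 + 33.769 + 109.76 = 277.67 W.
Ideal ⇒ P_in = P_out, so I_in = P_out/V_in = 277.67/220 = 1.26 A.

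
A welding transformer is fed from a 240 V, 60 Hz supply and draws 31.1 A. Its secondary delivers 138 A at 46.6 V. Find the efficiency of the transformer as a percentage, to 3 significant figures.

P_in = 240 × 31.1 = 7464.00 W.
P_out = 46.6 × 138 = 6430.80 W.
η = P_out/P_in = 6430.80/7464.00 = 0.862.

η ≈ 86.2%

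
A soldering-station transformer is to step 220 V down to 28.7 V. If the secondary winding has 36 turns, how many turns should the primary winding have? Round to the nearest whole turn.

N_p/N_s = V_p/V_s, so N_p = 36 × 220/28.7 = 276.0 ≈ 276 turns.

N_p = 276 turns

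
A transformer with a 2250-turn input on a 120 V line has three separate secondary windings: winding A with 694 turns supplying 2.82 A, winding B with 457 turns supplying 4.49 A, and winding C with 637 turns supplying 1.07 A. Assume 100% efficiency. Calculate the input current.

I_in ≈ 2.08 A

V_A = 120 × 694/2250 = 37.013 V; V_B = 120 × 457/2250 = 24.373 V; V_C = 120 × 637/2250 = 33.973 V.
P_out = V_A I_A + V_B I_B + V_C I_C = 37.013×2.82 + 24.373×4.49 + 33.973×1.07 = 104.38 + 109.44 + 36.351 = 250.17 W.
Ideal ⇒ P_in = P_out, so I_in = P_out/V_in = 250.17/120 = 2.08 A.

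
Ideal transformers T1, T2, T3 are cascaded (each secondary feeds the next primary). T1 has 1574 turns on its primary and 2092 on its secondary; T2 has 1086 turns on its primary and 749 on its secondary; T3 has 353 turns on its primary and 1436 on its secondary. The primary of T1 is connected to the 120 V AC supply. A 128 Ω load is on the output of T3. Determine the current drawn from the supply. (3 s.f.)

I_supply ≈ 13.0 A

After T1: V = 120.00 × 2092/1574 = 159.49 V.
After T2: V = 159.49 × 749/1086 = 110.00 V.
After T3: V = 110.00 × 1436/353 = 447.48 V.
I_load = 447.48/128 = 3.4959 A, so P_out = 447.48 × 3.4959 = 1564.3 W.
All ideal ⇒ P_in = P_out, so I_supply = 1564.3/120 = 13.0 A.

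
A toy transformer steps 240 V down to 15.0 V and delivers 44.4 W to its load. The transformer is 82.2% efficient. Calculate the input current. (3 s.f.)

P_in = P_out/η = 44.4/0.822 = 54.015 W.
I_in = P_in/V_in = 54.015/240 = 0.225 A.

I_in ≈ 0.225 A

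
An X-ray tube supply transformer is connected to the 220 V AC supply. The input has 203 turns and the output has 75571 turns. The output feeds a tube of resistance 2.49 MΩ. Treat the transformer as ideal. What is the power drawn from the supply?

P ≈ 2690 W

V_out = V_in × N_out/N_in = 220 × 75571/203 = 81900 V.
I_out = V_out/R = 81900/(2.49×10^6) = 0.032891 A.
I_in = I_out × N_out/N_in = 0.032891 × 75571/203 = 12.245 A.
P = V_in I_in = 220 × 12.245 = 2690 W.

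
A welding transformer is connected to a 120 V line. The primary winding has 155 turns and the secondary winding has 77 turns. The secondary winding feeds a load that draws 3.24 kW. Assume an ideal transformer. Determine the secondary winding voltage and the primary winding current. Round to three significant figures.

V_s = V_p × N_s/N_p = 120 × 77/155 = 59.613 V.
I_s = P/V_s = 3240/59.613 = 54.351 A.
I_p = I_s × N_s/N_p = 54.351 × 77/155 = 27.0 A.

V_s ≈ 59.6 V, I_p ≈ 27.0 A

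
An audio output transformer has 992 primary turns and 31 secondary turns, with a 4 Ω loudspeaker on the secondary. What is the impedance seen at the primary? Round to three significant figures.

Z_p ≈ 4100 Ω

Z_p = (N_p/N_s)² × Z_s = (992/31)² × 4 = 4100 Ω.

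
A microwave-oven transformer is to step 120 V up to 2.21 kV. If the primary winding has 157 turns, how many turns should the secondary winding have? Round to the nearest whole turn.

N_s = 2891 turns

N_s/N_p = V_s/V_p, so N_s = 157 × 2210/120 = 2891.4 ≈ 2891 turns.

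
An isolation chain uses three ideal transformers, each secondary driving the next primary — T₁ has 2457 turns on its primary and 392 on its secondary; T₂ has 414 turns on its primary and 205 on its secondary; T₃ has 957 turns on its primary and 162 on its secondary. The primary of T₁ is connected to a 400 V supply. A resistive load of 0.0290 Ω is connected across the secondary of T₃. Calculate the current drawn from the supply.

I_supply ≈ 2.47 A

After T₁: V = 400.00 × 392/2457 = 63.818 V.
After T₂: V = 63.818 × 205/414 = 31.601 V.
After T₃: V = 31.601 × 162/957 = 5.3493 V.
I_load = 5.3493/0.0290 = 184.46 A, so P_out = 5.3493 × 184.46 = 986.73 W.
All ideal ⇒ P_in = P_out, so I_supply = 986.73/400 = 2.47 A.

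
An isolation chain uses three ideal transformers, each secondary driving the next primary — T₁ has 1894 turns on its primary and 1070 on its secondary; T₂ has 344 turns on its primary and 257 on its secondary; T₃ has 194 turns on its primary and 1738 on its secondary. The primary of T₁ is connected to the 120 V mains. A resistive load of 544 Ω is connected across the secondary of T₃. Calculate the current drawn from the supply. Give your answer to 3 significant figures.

I_supply ≈ 3.15 A

After T₁: V = 120.00 × 1070/1894 = 67.793 V.
After T₂: V = 67.793 × 257/344 = 50.648 V.
After T₃: V = 50.648 × 1738/194 = 453.74 V.
I_load = 453.74/544 = 0.83408 A, so P_out = 453.74 × 0.83408 = 378.46 W.
All ideal ⇒ P_in = P_out, so I_supply = 378.46/120 = 3.15 A.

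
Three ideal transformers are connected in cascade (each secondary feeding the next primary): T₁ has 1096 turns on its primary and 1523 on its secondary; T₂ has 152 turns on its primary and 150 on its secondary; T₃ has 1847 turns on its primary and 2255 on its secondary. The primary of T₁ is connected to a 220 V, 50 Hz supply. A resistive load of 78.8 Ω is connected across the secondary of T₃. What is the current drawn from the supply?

I_supply ≈ 7.83 A

After T₁: V = 220.00 × 1523/1096 = 305.71 V.
After T₂: V = 305.71 × 150/152 = 301.69 V.
After T₃: V = 301.69 × 2255/1847 = 368.33 V.
I_load = 368.33/78.8 = 4.6743 A, so P_out = 368.33 × 4.6743 = 1721.7 W.
All ideal ⇒ P_in = P_out, so I_supply = 1721.7/220 = 7.83 A.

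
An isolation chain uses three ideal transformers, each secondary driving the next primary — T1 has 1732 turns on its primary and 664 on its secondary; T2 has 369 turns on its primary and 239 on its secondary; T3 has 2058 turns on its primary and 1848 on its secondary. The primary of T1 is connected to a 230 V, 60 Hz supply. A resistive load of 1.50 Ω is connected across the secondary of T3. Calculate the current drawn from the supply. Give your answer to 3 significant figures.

After T1: V = 230.00 × 664/1732 = 88.176 V.
After T2: V = 88.176 × 239/369 = 57.111 V.
After T3: V = 57.111 × 1848/2058 = 51.283 V.
I_load = 51.283/1.50 = 34.189 A, so P_out = 51.283 × 34.189 = 1753.3 W.
All ideal ⇒ P_in = P_out, so I_supply = 1753.3/230 = 7.62 A.

I_supply ≈ 7.62 A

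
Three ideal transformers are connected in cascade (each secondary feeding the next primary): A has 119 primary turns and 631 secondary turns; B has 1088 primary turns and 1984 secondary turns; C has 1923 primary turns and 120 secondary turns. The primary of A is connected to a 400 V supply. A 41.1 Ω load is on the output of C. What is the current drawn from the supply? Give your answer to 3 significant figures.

I_supply ≈ 3.54 A

After A: V = 400.00 × 631/119 = 2121.0 V.
After B: V = 2121.0 × 1984/1088 = 3867.7 V.
After C: V = 3867.7 × 120/1923 = 241.36 V.
I_load = 241.36/41.1 = 5.8724 A, so P_out = 241.36 × 5.8724 = 1417.3 W.
All ideal ⇒ P_in = P_out, so I_supply = 1417.3/400 = 3.54 A.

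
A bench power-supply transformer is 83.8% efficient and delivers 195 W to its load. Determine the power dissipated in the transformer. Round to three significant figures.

P_loss ≈ 37.7 W

P_in = P_out/η = 195/0.838 = 232.697 W.
P_loss = P_in − P_out = 232.697 − 195 = 37.7 W.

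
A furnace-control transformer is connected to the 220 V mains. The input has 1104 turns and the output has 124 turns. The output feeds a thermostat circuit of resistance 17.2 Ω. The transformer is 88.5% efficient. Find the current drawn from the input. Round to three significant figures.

I_in ≈ 0.182 A

V_out = 220 × 124/1104 = 24.710 V.
I_out = V_out/R = 24.710/17.2 = 1.4366 A.
P_out = V_out I_out = 24.710 × 1.4366 = 35.499 W.
P_in = P_out/η = 35.499/0.885 = 40.112 W.
I_in = P_in/V_in = 40.112/220 = 0.182 A.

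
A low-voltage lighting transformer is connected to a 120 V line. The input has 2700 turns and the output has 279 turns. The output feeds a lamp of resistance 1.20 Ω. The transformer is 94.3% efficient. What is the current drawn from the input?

I_in ≈ 1.13 A

V_out = 120 × 279/2700 = 12.400 V.
I_out = V_out/R = 12.400/1.20 = 10.333 A.
P_out = V_out I_out = 12.400 × 10.333 = 128.13 W.
P_in = P_out/η = 128.13/0.943 = 135.88 W.
I_in = P_in/V_in = 135.88/120 = 1.13 A.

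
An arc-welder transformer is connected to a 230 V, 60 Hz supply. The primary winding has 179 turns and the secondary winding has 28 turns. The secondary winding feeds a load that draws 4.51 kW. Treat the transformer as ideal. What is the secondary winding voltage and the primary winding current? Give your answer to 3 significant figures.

V_s = V_p × N_s/N_p = 230 × 28/179 = 35.978 V.
I_s = P/V_s = 4510/35.978 = 125.36 A.
I_p = I_s × N_s/N_p = 125.36 × 28/179 = 19.6 A.

V_s ≈ 36.0 V, I_p ≈ 19.6 A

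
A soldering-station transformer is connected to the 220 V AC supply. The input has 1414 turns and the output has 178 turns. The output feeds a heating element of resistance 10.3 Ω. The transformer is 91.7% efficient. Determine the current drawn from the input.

I_in ≈ 0.369 A

V_out = 220 × 178/1414 = 27.694 V.
I_out = V_out/R = 27.694/10.3 = 2.6888 A.
P_out = V_out I_out = 27.694 × 2.6888 = 74.465 W.
P_in = P_out/η = 74.465/0.917 = 81.204 W.
I_in = P_in/V_in = 81.204/220 = 0.369 A.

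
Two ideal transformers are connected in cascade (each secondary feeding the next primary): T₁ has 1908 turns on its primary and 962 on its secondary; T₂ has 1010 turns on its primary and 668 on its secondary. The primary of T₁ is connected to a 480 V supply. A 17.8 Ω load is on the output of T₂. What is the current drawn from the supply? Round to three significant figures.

I_supply ≈ 3.00 A

Secondary of T₁: V = 480.00 × 962/1908 = 242.01 V.
Secondary of T₂: V = 242.01 × 668/1010 = 160.06 V.
I_load = 160.06/17.8 = 8.9923 A, so P_out = 160.06 × 8.9923 = 1439.3 W.
All ideal ⇒ P_in = P_out, so I_supply = 1439.3/480 = 3.00 A.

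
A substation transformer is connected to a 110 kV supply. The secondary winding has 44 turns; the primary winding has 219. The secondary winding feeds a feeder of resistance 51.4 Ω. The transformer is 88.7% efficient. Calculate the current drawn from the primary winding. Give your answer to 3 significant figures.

V_s = 110000 × 44/219 = 22100 V.
I_s = V_s/R = 22100/51.4 = 429.97 A.
P_out = V_s I_s = 22100 × 429.97 = 9.5025×10^6 W.
P_in = P_out/η = 9.5025×10^6/0.887 = 1.0713×10^7 W.
I_p = P_in/V_p = 1.0713×10^7/110000 = 97.4 A.

I_p ≈ 97.4 A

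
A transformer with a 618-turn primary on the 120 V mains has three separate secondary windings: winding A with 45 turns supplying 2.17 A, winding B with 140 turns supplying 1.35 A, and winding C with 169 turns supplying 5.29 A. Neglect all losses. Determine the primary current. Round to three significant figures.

V_A = 120 × 45/618 = 8.7379 V; V_B = 120 × 140/618 = 27.184 V; V_C = 120 × 169/618 = 32.816 V.
P_out = V_A I_A + V_B I_B + V_C I_C = 8.7379×2.17 + 27.184×1.35 + 32.816×5.29 = 18.961 + 36.699 + 173.59 = 229.25 W.
Ideal ⇒ P_in = P_out, so I_p = P_out/V_p = 229.25/120 = 1.91 A.

I_p ≈ 1.91 A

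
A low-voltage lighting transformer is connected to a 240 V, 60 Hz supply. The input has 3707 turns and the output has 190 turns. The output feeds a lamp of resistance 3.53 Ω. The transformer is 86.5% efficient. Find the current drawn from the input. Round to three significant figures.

I_in ≈ 0.206 A

V_out = 240 × 190/3707 = 12.301 V.
I_out = V_out/R = 12.301/3.53 = 3.4847 A.
P_out = V_out I_out = 12.301 × 3.4847 = 42.866 W.
P_in = P_out/η = 42.866/0.865 = 49.556 W.
I_in = P_in/V_in = 49.556/240 = 0.206 A.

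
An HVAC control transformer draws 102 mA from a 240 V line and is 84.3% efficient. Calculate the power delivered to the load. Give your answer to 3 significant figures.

P_out ≈ 20.6 W

P_in = V_p I_p = 240 × 0.102 = 24.480 W.
P_out = η P_in = 0.843 × 24.480 = 20.6 W.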